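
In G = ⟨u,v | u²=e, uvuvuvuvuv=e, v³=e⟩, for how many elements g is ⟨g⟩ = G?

⟨g⟩ = G would require ord(g) = |G| = 60, but the maximum element order in G is 5 < 60. So G is not cyclic and no single element generates it: the count is 0.

Answer: 0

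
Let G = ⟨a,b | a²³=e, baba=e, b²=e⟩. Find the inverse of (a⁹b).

The order of (a⁹b) is 2 (smallest k with (a⁹b)ᵏ = e), so (a⁹b)⁻¹ = (a⁹b)¹ = a⁹b.
Check: (a⁹b) · (a⁹b) → (a⁹b) · a⁹ = b;   b · b = e, giving e as required.

Answer: a⁹b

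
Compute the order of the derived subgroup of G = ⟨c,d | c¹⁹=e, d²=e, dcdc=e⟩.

G' = [G, G] is generated by all commutators. The generator-pair commutators are: [c, d] = c².
The subgroup they normally generate is {e, c, c², c³, c⁴, c⁵, c⁶, c⁷, c⁸, c⁹, c¹⁰, c¹¹, c¹², c¹³, c¹⁴, c¹⁵, c¹⁶, c¹⁷, c¹⁸}, of order 19.
Check: |G/G'| = 38/19 = 2 is the order of the abelianisation.

Answer: 19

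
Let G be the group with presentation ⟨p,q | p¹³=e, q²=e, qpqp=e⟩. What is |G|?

Enumerate words in the generators, reducing via the relations: the distinct elements are
  {e, p, q, pq, p², p³, p⁴, p⁵, p⁶, p⁷, p⁸, p⁹, p²q, p³q, p¹², p¹¹, p¹⁰, p⁴q, p⁵q, p⁶q, p⁷q, p⁸q, p⁹q, p¹²q, p¹¹q, p¹⁰q}.
No further products give new elements, so |G| = 26.

Answer: 26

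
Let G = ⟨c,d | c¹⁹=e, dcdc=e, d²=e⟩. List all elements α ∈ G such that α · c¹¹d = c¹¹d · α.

⟨c¹¹d⟩ ⊆ C_G(c¹¹d) since powers of c¹¹d commute with c¹¹d; so |C_G(c¹¹d)| ≥ |⟨c¹¹d⟩| = 2.
By orbit–stabilizer, |C_G(c¹¹d)| = |G| / |conj. class of c¹¹d| = 38 / 19 = 2.
The 2 elements commuting with c¹¹d are {e, c¹¹d}.

Answer: {e, c¹¹d}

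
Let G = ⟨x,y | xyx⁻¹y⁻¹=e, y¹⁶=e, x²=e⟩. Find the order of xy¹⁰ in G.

Compute successive powers until reaching e:
  (xy¹⁰)¹ = xy¹⁰, (xy¹⁰)² = y⁴, (xy¹⁰)³ = xy¹⁴, (xy¹⁰)⁴ = y⁸, (xy¹⁰)⁵ = xy², (xy¹⁰)⁶ = y¹², (xy¹⁰)⁷ = xy⁶, (xy¹⁰)⁸ = e.
The smallest positive k with (xy¹⁰)ᵏ = e is 8.

Answer: 8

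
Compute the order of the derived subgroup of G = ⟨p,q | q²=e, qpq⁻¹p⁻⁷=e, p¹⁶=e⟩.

G' = [G, G] is generated by all commutators. The generator-pair commutators are: [p, q] = p¹⁰.
The subgroup they normally generate is {e, p², p⁴, p⁶, p⁸, p¹⁰, p¹², p¹⁴}, of order 8.
Check: |G/G'| = 32/8 = 4 is the order of the abelianisation.

Answer: 8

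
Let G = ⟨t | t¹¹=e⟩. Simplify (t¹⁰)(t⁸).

Compute (t¹⁰) · (t⁸) by multiplying left to right and reducing via the relations at each step:
  (t¹⁰) · t⁸ = t⁷

Answer: t⁷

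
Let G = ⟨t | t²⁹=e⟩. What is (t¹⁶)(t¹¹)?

Compute (t¹⁶) · (t¹¹) by multiplying left to right and reducing via the relations at each step:
  (t¹⁶) · t¹¹ = t²⁷

Answer: t²⁷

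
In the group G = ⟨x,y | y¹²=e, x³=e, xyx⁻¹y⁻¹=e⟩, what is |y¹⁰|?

Compute successive powers until reaching e:
  (y¹⁰)¹ = y¹⁰, (y¹⁰)² = y⁸, (y¹⁰)³ = y⁶, (y¹⁰)⁴ = y⁴, (y¹⁰)⁵ = y², (y¹⁰)⁶ = e.
The smallest positive k with (y¹⁰)ᵏ = e is 6.

Answer: 6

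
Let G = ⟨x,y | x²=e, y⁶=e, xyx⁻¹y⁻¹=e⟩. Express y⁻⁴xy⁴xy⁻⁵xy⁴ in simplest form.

Multiply left to right, reducing at each step:
  (y²) · x = xy²
  (xy²) · y⁴ = x
  x · x = e
  e · y⁻⁵ = y
  y · x = xy
  (xy) · y⁴ = xy⁵

Answer: xy⁵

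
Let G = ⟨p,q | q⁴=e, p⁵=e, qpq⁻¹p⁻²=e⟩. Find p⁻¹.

The order of p is 5 (smallest k with pᵏ = e), so p⁻¹ = p⁴ = p⁴.
Check: p · (p⁴) → p · p⁴ = e, giving e as required.

Answer: p⁴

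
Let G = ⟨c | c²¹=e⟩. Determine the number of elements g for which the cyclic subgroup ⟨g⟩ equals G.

G is cyclic of order 21. An element generates G iff its order is 21, and a cyclic group of order 21 has exactly φ(21) = 12 such elements.

Answer: 12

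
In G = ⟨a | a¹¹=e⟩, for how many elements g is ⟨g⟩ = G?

G is cyclic of order 11. An element generates G iff its order is 11, and a cyclic group of order 11 has exactly φ(11) = 10 such elements.

Answer: 10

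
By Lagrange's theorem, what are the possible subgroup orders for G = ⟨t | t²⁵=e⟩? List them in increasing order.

|G| = 25 = 5². By Lagrange's theorem the order of any subgroup divides 25; the divisors of 25 are 1, 5, 25.

Answer: 1, 5, 25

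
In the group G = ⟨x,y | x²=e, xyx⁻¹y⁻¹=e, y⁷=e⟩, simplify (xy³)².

Compute successive powers of (xy³), reducing at each step:
  (xy³)²: (xy³) · x = y³;   (y³) · y³ = y⁶

Answer: y⁶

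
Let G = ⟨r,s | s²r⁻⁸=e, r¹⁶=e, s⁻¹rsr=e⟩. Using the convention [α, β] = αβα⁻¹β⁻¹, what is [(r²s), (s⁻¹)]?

[(r²s), (s⁻¹)] = (r²s)·(s⁻¹)·(r²s)⁻¹·(s⁻¹)⁻¹.
  (r²s) · (s⁻¹) = r²
  (r²) · (r²s⁻¹) = r⁴s⁻¹
  (r⁴s⁻¹) · s = r⁴

Answer: r⁴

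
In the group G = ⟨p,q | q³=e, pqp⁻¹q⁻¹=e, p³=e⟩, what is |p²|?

Compute successive powers until reaching e:
  (p²)¹ = p², (p²)² = p, (p²)³ = e.
The smallest positive k with (p²)ᵏ = e is 3.

Answer: 3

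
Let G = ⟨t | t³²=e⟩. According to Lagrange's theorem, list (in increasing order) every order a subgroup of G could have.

|G| = 32 = 2⁵. By Lagrange's theorem the order of any subgroup divides 32; the divisors of 32 are 1, 2, 4, 8, 16, 32.

Answer: 1, 2, 4, 8, 16, 32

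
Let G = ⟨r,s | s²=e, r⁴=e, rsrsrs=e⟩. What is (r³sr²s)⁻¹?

The order of (r³sr²s) is 2 (smallest k with (r³sr²s)ᵏ = e), so (r³sr²s)⁻¹ = (r³sr²s)¹ = r³sr²s.
Check: (r³sr²s) · (r³sr²s) → (r³sr²s) · r³ = sr²s;   (sr²s) · s = sr²;   (sr²) · r² = s;   s · s = e, giving e as required.

Answer: r³sr²s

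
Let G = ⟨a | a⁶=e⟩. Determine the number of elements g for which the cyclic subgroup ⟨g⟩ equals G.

G is cyclic of order 6. An element generates G iff its order is 6, and a cyclic group of order 6 has exactly φ(6) = 2 such elements.

Answer: 2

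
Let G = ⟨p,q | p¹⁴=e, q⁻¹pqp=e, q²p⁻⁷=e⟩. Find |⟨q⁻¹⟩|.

|⟨q⁻¹⟩| equals the order of q⁻¹. Compute successive powers until reaching e:
  (q⁻¹)¹ = q⁻¹, (q⁻¹)² = p⁷, (q⁻¹)³ = q, (q⁻¹)⁴ = e.
The smallest positive k with (q⁻¹)ᵏ = e is 4, so |⟨q⁻¹⟩| = 4.

Answer: 4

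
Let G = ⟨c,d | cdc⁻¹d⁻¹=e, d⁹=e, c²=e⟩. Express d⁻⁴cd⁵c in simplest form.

Multiply left to right, reducing at each step:
  (d⁵) · c = cd⁵
  (cd⁵) · d⁵ = cd
  (cd) · c = d

Answer: d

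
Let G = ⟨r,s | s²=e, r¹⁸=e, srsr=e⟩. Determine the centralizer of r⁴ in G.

⟨r⁴⟩ ⊆ C_G(r⁴) since powers of r⁴ commute with r⁴; so |C_G(r⁴)| ≥ |⟨r⁴⟩| = 9.
By orbit–stabilizer, |C_G(r⁴)| = |G| / |conj. class of r⁴| = 36 / 2 = 18.
The 18 elements commuting with r⁴ are {e, r, r², r³, r⁴, r⁵, r⁶, r⁷, r⁸, r⁹, r¹⁰, r¹¹, r¹², r¹³, r¹⁴, r¹⁵, r¹⁶, r¹⁷}.

Answer: {e, r, r², r³, r⁴, r⁵, r⁶, r⁷, r⁸, r⁹, r¹⁰, r¹¹, r¹², r¹³, r¹⁴, r¹⁵, r¹⁶, r¹⁷}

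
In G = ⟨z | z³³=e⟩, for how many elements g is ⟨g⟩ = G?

G is cyclic of order 33. An element generates G iff its order is 33, and a cyclic group of order 33 has exactly φ(33) = 20 such elements.

Answer: 20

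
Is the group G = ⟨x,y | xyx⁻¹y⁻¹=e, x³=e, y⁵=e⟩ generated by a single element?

|G| = 15. The element xy has order 15 (its powers give 15 distinct elements), so ⟨xy⟩ = G and G is cyclic.

Answer: Yes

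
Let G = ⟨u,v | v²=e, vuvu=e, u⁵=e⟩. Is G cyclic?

Every cyclic group is abelian. But u·v = uv while v·u = u⁴v, so u·v ≠ v·u and G is not abelian. Hence G is not cyclic.

Answer: No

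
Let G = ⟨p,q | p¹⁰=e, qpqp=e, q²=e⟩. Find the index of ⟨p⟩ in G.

First find ord(p) by computing successive powers:
  p¹ = p, p² = p², p³ = p³, p⁴ = p⁴, p⁵ = p⁵, p⁶ = p⁶, p⁷ = p⁷, p⁸ = p⁸, p⁹ = p⁹, p¹⁰ = e.
So |⟨p⟩| = ord(p) = 10. With |G| = 20, by Lagrange [G : ⟨p⟩] = 20/10 = 2.

Answer: 2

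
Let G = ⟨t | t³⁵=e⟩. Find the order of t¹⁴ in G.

Compute successive powers until reaching e:
  (t¹⁴)¹ = t¹⁴, (t¹⁴)² = t²⁸, (t¹⁴)³ = t⁷, (t¹⁴)⁴ = t²¹, (t¹⁴)⁵ = e.
The smallest positive k with (t¹⁴)ᵏ = e is 5.

Answer: 5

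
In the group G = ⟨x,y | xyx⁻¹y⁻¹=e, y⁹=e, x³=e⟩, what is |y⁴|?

Compute successive powers until reaching e:
  (y⁴)¹ = y⁴, (y⁴)² = y⁸, (y⁴)³ = y³, (y⁴)⁴ = y⁷, (y⁴)⁵ = y², (y⁴)⁶ = y⁶, (y⁴)⁷ = y, (y⁴)⁸ = y⁵, (y⁴)⁹ = e.
The smallest positive k with (y⁴)ᵏ = e is 9.

Answer: 9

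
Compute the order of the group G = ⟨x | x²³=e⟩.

G is generated by a single element, so G is cyclic. The relator gives x²³ = e and no smaller power is forced to be e, so the 23 powers {e, x, x², x³, x⁴, x⁵, x⁶, x⁷, x⁸, x⁹, x²², x²¹, x²⁰, x¹², x¹³, x¹¹, x¹⁰, x¹⁴, x¹⁵, x¹⁶, x¹⁷, x¹⁸, x¹⁹} are distinct. Hence |G| = 23.

Answer: 23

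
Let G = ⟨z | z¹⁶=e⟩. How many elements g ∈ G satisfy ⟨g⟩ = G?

G is cyclic of order 16. An element generates G iff its order is 16, and a cyclic group of order 16 has exactly φ(16) = 8 such elements.

Answer: 8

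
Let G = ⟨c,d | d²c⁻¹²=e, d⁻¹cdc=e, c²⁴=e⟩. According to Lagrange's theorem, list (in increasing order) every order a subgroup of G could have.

|G| = 48 = 2⁴ · 3. By Lagrange's theorem the order of any subgroup divides 48; the divisors of 48 are 1, 2, 3, 4, 6, 8, 12, 16, 24, 48.

Answer: 1, 2, 3, 4, 6, 8, 12, 16, 24, 48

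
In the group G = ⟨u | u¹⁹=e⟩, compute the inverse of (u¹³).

The order of (u¹³) is 19 (smallest k with (u¹³)ᵏ = e), so (u¹³)⁻¹ = (u¹³)¹⁸ = u⁶.
Check: (u¹³) · (u⁶) → (u¹³) · u⁶ = e, giving e as required.

Answer: u⁶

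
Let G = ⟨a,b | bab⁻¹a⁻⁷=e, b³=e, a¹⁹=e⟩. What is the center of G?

An element z ∈ Z(G) iff z commutes with every generator.
For example e is central: e·a = a = a·e; e·b = b = b·e.
Whereas a ∉ Z(G) since a·b = ab ≠ a⁷b = b·a.
Checking each of the 57 elements this way gives Z(G) = {e}, of order 1.

Answer: {e}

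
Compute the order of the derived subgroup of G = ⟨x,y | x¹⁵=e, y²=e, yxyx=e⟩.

G' = [G, G] is generated by all commutators. The generator-pair commutators are: [x, y] = x².
The subgroup they normally generate is {e, x, x², x³, x⁴, x⁵, x⁶, x⁷, x⁸, x⁹, x¹⁰, x¹¹, x¹², x¹³, x¹⁴}, of order 15.
Check: |G/G'| = 30/15 = 2 is the order of the abelianisation.

Answer: 15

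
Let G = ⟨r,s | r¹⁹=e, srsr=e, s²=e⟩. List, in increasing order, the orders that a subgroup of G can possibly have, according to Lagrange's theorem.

|G| = 38 = 2 · 19. By Lagrange's theorem the order of any subgroup divides 38; the divisors of 38 are 1, 2, 19, 38.

Answer: 1, 2, 19, 38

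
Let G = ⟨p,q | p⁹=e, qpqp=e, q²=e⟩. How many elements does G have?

Enumerate words in the generators, reducing via the relations: the distinct elements are
  {e, p, q, pq, p², p³, p⁴, p⁵, p⁶, p⁷, p⁸, p²q, p³q, p⁴q, p⁵q, p⁶q, p⁷q, p⁸q}.
No further products give new elements, so |G| = 18.

Answer: 18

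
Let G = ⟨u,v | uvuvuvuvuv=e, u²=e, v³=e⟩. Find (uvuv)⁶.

Compute successive powers of (uvuv), reducing at each step:
  (uvuv)²: (uvuv) · u = uvuvu;   (uvuvu) · v = v²uv²u;   (v²uv²u) · u = v²uv²;   (v²uv²) · v = v²u
  (uvuv)³: (v²u) · u = v²;   (v²) · v = e;   e · u = u;   u · v = uv
  (uvuv)⁴: (uv) · u = uvu;   (uvu) · v = uvuv;   (uvuv) · u = uvuvu;   (uvuvu) · v = v²uv²u
  (uvuv)⁵: (v²uv²u) · u = v²uv²;   (v²uv²) · v = v²u;   (v²u) · u = v²;   (v²) · v = e
  (uvuv)⁶: e · u = u;   u · v = uv;   (uv) · u = uvu;   (uvu) · v = uvuv

Answer: uvuv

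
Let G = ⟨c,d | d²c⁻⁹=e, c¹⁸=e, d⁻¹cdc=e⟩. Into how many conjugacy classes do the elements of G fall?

The conjugacy classes (representative and size) are:
  [e] (size 1), [c¹⁷] (size 2), [c¹⁶] (size 2), [c³] (size 2), [c¹⁴] (size 2), [c¹³] (size 2), [c¹²] (size 2), [c¹¹] (size 2), [c¹⁰] (size 2), [c⁹] (size 1), [c⁸d] (size 9), [cd] (size 9).
Class equation: 1 + 2 + 2 + 2 + 2 + 2 + 2 + 2 + 2 + 1 + 9 + 9 = 36 = |G|. So G has 12 conjugacy classes.

Answer: 12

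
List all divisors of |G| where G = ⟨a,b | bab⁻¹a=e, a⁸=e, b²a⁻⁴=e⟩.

|G| = 16 = 2⁴. By Lagrange's theorem the order of any subgroup divides 16; the divisors of 16 are 1, 2, 4, 8, 16.

Answer: 1, 2, 4, 8, 16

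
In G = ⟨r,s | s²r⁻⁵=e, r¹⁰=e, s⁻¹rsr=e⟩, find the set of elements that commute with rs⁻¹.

⟨rs⁻¹⟩ ⊆ C_G(rs⁻¹) since powers of rs⁻¹ commute with rs⁻¹; so |C_G(rs⁻¹)| ≥ |⟨rs⁻¹⟩| = 4.
By orbit–stabilizer, |C_G(rs⁻¹)| = |G| / |conj. class of rs⁻¹| = 20 / 5 = 4.
The 4 elements commuting with rs⁻¹ are {e, r⁵, rs, rs⁻¹}.

Answer: {e, r⁵, rs, rs⁻¹}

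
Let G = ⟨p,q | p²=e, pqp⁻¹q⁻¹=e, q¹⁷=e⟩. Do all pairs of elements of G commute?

Each pair of generators commutes: p·q = pq = q·p. Since the generators pairwise commute, every element of G commutes with every other, so G is abelian.

Answer: Yes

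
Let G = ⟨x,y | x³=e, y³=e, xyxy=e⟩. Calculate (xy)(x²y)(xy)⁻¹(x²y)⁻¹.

[(xy), (x²y)] = (xy)·(x²y)·(xy)⁻¹·(x²y)⁻¹.
  (xy) · (x²y) = yx²
  (yx²) · (xy) = y²
  (y²) · (y²x) = x²y²

Answer: x²y²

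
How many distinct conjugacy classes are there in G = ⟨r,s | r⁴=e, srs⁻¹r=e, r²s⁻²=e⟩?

The conjugacy classes (representative and size) are:
  [e] (size 1), [r³] (size 2), [r²] (size 1), [s⁻¹] (size 2), [rs] (size 2).
Class equation: 1 + 2 + 1 + 2 + 2 = 8 = |G|. So G has 5 conjugacy classes.

Answer: 5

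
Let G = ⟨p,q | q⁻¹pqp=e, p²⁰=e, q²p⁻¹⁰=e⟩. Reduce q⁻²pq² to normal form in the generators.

Multiply left to right, reducing at each step:
  (p¹⁰) · p = p¹¹
  (p¹¹) · q² = p

Answer: p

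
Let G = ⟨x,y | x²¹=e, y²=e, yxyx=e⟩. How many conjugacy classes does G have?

The conjugacy classes (representative and size) are:
  [e] (size 1), [x²⁰] (size 2), [x²] (size 2), [x³] (size 2), [x¹⁷] (size 2), [x⁵] (size 2), [x⁶] (size 2), [x⁷] (size 2), [x⁸] (size 2), [x⁹] (size 2), [x¹⁰] (size 2), [y] (size 21).
Class equation: 1 + 2 + 2 + 2 + 2 + 2 + 2 + 2 + 2 + 2 + 2 + 21 = 42 = |G|. So G has 12 conjugacy classes.

Answer: 12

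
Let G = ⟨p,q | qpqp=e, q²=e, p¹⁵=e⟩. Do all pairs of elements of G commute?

p·q = pq but q·p = p¹⁴q, so p·q ≠ q·p and G is not abelian.

Answer: No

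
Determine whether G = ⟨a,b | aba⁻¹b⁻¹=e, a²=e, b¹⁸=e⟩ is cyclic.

|G| = 36, but the maximum element order in G is 18 < 36. No single element generates all of G, so G is not cyclic.

Answer: No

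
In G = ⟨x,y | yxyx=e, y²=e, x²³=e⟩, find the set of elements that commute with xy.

⟨xy⟩ ⊆ C_G(xy) since powers of xy commute with xy; so |C_G(xy)| ≥ |⟨xy⟩| = 2.
By orbit–stabilizer, |C_G(xy)| = |G| / |conj. class of xy| = 46 / 23 = 2.
The 2 elements commuting with xy are {e, xy}.

Answer: {e, xy}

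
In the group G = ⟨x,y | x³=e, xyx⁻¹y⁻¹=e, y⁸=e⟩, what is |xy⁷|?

Compute successive powers until reaching e:
  (xy⁷)¹ = xy⁷, (xy⁷)² = x²y⁶, (xy⁷)³ = y⁵, (xy⁷)⁴ = xy⁴, (xy⁷)⁵ = x²y³, (xy⁷)⁶ = y², (xy⁷)⁷ = xy, (xy⁷)⁸ = x², (xy⁷)⁹ = y⁷, (xy⁷)¹⁰ = xy⁶, (xy⁷)¹¹ = x²y⁵, (xy⁷)¹² = y⁴, (xy⁷)¹³ = xy³, (xy⁷)¹⁴ = x²y², (xy⁷)¹⁵ = y, (xy⁷)¹⁶ = x, (xy⁷)¹⁷ = x²y⁷, (xy⁷)¹⁸ = y⁶, (xy⁷)¹⁹ = xy⁵, (xy⁷)²⁰ = x²y⁴, (xy⁷)²¹ = y³, (xy⁷)²² = xy², (xy⁷)²³ = x²y, (xy⁷)²⁴ = e.
The smallest positive k with (xy⁷)ᵏ = e is 24.

Answer: 24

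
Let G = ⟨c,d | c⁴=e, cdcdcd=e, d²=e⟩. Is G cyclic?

Every cyclic group is abelian. But c·d = cd while d·c = dc, so c·d ≠ d·c and G is not abelian. Hence G is not cyclic.

Answer: No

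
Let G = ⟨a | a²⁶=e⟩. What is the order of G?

G is generated by a single element, so G is cyclic. The relator gives a²⁶ = e and no smaller power is forced to be e, so the 26 powers {a, e, a², a³, a⁴, a⁵, a⁶, a⁷, a⁸, a⁹, a²², a²³, a²¹, a²⁰, a²⁴, a²⁵, a¹², a¹³, a¹¹, a¹⁰, a¹⁴, a¹⁵, a¹⁶, a¹⁷, a¹⁸, a¹⁹} are distinct. Hence |G| = 26.

Answer: 26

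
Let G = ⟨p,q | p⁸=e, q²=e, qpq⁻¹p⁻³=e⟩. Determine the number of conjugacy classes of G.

The conjugacy classes (representative and size) are:
  [e] (size 1), [p³] (size 2), [p²] (size 2), [p⁴] (size 1), [p⁵] (size 2), [p⁴q] (size 4), [pq] (size 4).
Class equation: 1 + 2 + 2 + 1 + 2 + 4 + 4 = 16 = |G|. So G has 7 conjugacy classes.

Answer: 7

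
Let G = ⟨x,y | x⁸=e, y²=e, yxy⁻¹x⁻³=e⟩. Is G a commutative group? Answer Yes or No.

x·y = xy but y·x = x³y, so x·y ≠ y·x and G is not abelian.

Answer: No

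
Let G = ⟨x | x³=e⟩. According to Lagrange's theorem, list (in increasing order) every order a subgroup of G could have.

|G| = 3 = 3. By Lagrange's theorem the order of any subgroup divides 3; the divisors of 3 are 1, 3.

Answer: 1, 3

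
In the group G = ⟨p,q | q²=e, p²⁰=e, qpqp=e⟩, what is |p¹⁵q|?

Compute successive powers until reaching e:
  (p¹⁵q)¹ = p¹⁵q, (p¹⁵q)² = e.
The smallest positive k with (p¹⁵q)ᵏ = e is 2.

Answer: 2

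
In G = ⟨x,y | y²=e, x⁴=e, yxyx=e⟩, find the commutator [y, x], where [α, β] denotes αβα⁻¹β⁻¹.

[y, x] = y·x·y⁻¹·x⁻¹.
  y · x = x³y
  (x³y) · y = x³
  (x³) · (x³) = x²

Answer: x²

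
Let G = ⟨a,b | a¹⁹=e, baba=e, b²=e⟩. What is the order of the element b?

Compute successive powers until reaching e:
  b¹ = b, b² = e.
The smallest positive k with bᵏ = e is 2.

Answer: 2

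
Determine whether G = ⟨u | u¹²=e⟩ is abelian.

G has a single generator, so G is cyclic and hence abelian.

Answer: Yes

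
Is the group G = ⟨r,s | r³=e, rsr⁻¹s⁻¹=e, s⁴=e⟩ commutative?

Each pair of generators commutes: r·s = rs = s·r. Since the generators pairwise commute, every element of G commutes with every other, so G is abelian.

Answer: Yes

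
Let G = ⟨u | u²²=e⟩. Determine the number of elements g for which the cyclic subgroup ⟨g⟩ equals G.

G is cyclic of order 22. An element generates G iff its order is 22, and a cyclic group of order 22 has exactly φ(22) = 10 such elements.

Answer: 10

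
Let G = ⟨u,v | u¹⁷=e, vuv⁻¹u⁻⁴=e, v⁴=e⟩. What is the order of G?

Enumerate words in the generators, reducing via the relations: the distinct elements are
  {e, u, v, uv, u², u³, u⁴, u⁵, u⁶, u⁷, u⁸, u⁹, v², v³, uv², uv³, u²v, u³v, u¹², u¹³, u¹¹, u¹⁰, u¹⁴, u¹⁵, u¹⁶, u⁴v, u⁵v, u⁶v, u⁷v, u⁸v, u⁹v, u²v², u²v³, u³v², u³v³, u¹²v, u¹³v, u¹¹v, u¹⁰v, u¹⁴v, u¹⁵v, u¹⁶v, u⁴v², u⁴v³, u⁵v², u⁵v³, u⁶v², u⁶v³, u⁷v², u⁷v³, u⁸v², u⁸v³, u⁹v², u⁹v³, u¹²v², u¹²v³, u¹³v², u¹³v³, u¹¹v², u¹¹v³, u¹⁰v², u¹⁰v³, u¹⁴v², u¹⁴v³, u¹⁵v², u¹⁵v³, u¹⁶v², u¹⁶v³}.
No further products give new elements, so |G| = 68.

Answer: 68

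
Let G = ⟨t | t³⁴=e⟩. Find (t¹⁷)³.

Compute successive powers of (t¹⁷), reducing at each step:
  (t¹⁷)²: (t¹⁷) · t¹⁷ = e
  (t¹⁷)³: e · t¹⁷ = t¹⁷

Answer: t¹⁷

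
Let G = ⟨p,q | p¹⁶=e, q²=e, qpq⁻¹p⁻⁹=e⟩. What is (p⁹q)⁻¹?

The order of (p⁹q) is 16 (smallest k with (p⁹q)ᵏ = e), so (p⁹q)⁻¹ = (p⁹q)¹⁵ = p¹⁵q.
Check: (p⁹q) · (p¹⁵q) → (p⁹q) · p¹⁵ = q;   q · q = e, giving e as required.

Answer: p¹⁵q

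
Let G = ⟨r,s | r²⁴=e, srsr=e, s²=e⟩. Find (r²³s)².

Compute successive powers of (r²³s), reducing at each step:
  (r²³s)²: (r²³s) · r²³ = s;   s · s = e

Answer: e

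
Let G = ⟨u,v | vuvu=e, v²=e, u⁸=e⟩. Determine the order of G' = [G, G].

G' = [G, G] is generated by all commutators. The generator-pair commutators are: [u, v] = u².
The subgroup they normally generate is {e, u², u⁴, u⁶}, of order 4.
Check: |G/G'| = 16/4 = 4 is the order of the abelianisation.

Answer: 4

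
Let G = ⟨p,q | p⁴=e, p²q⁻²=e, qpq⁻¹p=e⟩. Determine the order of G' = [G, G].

G' = [G, G] is generated by all commutators. The generator-pair commutators are: [p, q] = p².
The subgroup they normally generate is {e, p²}, of order 2.
Check: |G/G'| = 8/2 = 4 is the order of the abelianisation.

Answer: 2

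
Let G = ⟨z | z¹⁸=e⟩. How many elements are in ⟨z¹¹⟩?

|⟨z¹¹⟩| equals the order of z¹¹. Compute successive powers until reaching e:
  (z¹¹)¹ = z¹¹, (z¹¹)² = z⁴, (z¹¹)³ = z¹⁵, (z¹¹)⁴ = z⁸, (z¹¹)⁵ = z, (z¹¹)⁶ = z¹², (z¹¹)⁷ = z⁵, (z¹¹)⁸ = z¹⁶, (z¹¹)⁹ = z⁹, (z¹¹)¹⁰ = z², (z¹¹)¹¹ = z¹³, (z¹¹)¹² = z⁶, (z¹¹)¹³ = z¹⁷, (z¹¹)¹⁴ = z¹⁰, (z¹¹)¹⁵ = z³, (z¹¹)¹⁶ = z¹⁴, (z¹¹)¹⁷ = z⁷, (z¹¹)¹⁸ = e.
The smallest positive k with (z¹¹)ᵏ = e is 18, so |⟨z¹¹⟩| = 18.

Answer: 18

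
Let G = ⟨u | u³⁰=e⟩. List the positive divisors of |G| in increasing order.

|G| = 30 = 2 · 3 · 5. By Lagrange's theorem the order of any subgroup divides 30; the divisors of 30 are 1, 2, 3, 5, 6, 10, 15, 30.

Answer: 1, 2, 3, 5, 6, 10, 15, 30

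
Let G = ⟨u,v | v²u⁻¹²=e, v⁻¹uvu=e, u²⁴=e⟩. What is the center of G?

An element z ∈ Z(G) iff z commutes with every generator.
For example u¹² is central: (u¹²)·u = u¹³ = u·(u¹²); (u¹²)·v = v⁻¹ = v·(u¹²).
Whereas u ∉ Z(G) since u·v = uv ≠ u¹¹v⁻¹ = v·u.
Checking each of the 48 elements this way gives Z(G) = {e, u¹²}, of order 2.

Answer: {e, u¹²}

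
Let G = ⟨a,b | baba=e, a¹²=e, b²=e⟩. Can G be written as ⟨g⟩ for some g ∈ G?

Every cyclic group is abelian. But a·b = ab while b·a = a¹¹b, so a·b ≠ b·a and G is not abelian. Hence G is not cyclic.

Answer: No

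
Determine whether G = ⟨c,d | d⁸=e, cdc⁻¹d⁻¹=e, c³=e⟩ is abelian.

Each pair of generators commutes: c·d = cd = d·c. Since the generators pairwise commute, every element of G commutes with every other, so G is abelian.

Answer: Yes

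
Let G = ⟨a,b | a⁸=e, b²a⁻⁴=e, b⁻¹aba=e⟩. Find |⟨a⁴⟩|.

|⟨a⁴⟩| equals the order of a⁴. Compute successive powers until reaching e:
  (a⁴)¹ = a⁴, (a⁴)² = e.
The smallest positive k with (a⁴)ᵏ = e is 2, so |⟨a⁴⟩| = 2.

Answer: 2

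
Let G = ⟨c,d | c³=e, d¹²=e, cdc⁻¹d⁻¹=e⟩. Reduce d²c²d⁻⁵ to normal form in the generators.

Multiply left to right, reducing at each step:
  (d²) · c² = c²d²
  (c²d²) · d⁻⁵ = c²d⁹

Answer: c²d⁹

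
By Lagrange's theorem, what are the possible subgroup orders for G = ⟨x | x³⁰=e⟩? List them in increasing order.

|G| = 30 = 2 · 3 · 5. By Lagrange's theorem the order of any subgroup divides 30; the divisors of 30 are 1, 2, 3, 5, 6, 10, 15, 30.

Answer: 1, 2, 3, 5, 6, 10, 15, 30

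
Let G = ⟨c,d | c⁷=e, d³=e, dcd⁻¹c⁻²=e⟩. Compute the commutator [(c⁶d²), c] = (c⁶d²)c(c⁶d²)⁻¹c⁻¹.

[(c⁶d²), c] = (c⁶d²)·c·(c⁶d²)⁻¹·c⁻¹.
  (c⁶d²) · c = c³d²
  (c³d²) · (c²d) = c⁴
  (c⁴) · (c⁶) = c³

Answer: c³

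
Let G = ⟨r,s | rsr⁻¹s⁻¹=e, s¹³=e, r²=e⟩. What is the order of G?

Enumerate words in the generators, reducing via the relations: the distinct elements are
  {e, r, s, rs, s², s³, s⁴, s⁵, s⁶, s⁷, s⁸, s⁹, rs², rs³, rs⁴, rs⁵, rs⁶, rs⁷, rs⁸, rs⁹, s¹², s¹¹, s¹⁰, rs¹², rs¹¹, rs¹⁰}.
No further products give new elements, so |G| = 26.

Answer: 26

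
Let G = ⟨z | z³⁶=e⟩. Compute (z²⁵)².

Compute successive powers of (z²⁵), reducing at each step:
  (z²⁵)²: (z²⁵) · z²⁵ = z¹⁴

Answer: z¹⁴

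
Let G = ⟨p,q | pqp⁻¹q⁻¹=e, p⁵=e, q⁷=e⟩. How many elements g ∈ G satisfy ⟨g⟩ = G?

G is cyclic of order 35. An element generates G iff its order is 35, and a cyclic group of order 35 has exactly φ(35) = 24 such elements.

Answer: 24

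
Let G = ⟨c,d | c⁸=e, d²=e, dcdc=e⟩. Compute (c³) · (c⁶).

Compute (c³) · (c⁶) by multiplying left to right and reducing via the relations at each step:
  (c³) · c⁶ = c

Answer: c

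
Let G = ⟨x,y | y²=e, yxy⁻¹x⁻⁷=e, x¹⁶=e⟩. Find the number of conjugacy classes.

The conjugacy classes (representative and size) are:
  [e] (size 1), [x] (size 2), [x¹⁴] (size 2), [x³] (size 2), [x⁴] (size 2), [x¹⁰] (size 2), [x⁸] (size 1), [x⁹] (size 2), [x¹¹] (size 2), [x¹⁰y] (size 8), [xy] (size 8).
Class equation: 1 + 2 + 2 + 2 + 2 + 2 + 1 + 2 + 2 + 8 + 8 = 32 = |G|. So G has 11 conjugacy classes.

Answer: 11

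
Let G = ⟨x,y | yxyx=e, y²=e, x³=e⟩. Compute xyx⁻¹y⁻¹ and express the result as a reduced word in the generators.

[x, y] = x·y·x⁻¹·y⁻¹.
  x · y = xy
  (xy) · (x²) = x²y
  (x²y) · y = x²

Answer: x²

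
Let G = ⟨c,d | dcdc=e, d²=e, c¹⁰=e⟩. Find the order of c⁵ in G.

Compute successive powers until reaching e:
  (c⁵)¹ = c⁵, (c⁵)² = e.
The smallest positive k with (c⁵)ᵏ = e is 2.

Answer: 2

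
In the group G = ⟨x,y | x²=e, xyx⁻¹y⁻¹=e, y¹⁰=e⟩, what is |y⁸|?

Compute successive powers until reaching e:
  (y⁸)¹ = y⁸, (y⁸)² = y⁶, (y⁸)³ = y⁴, (y⁸)⁴ = y², (y⁸)⁵ = e.
The smallest positive k with (y⁸)ᵏ = e is 5.

Answer: 5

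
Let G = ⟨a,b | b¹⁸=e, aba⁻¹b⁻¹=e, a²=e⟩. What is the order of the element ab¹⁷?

Compute successive powers until reaching e:
  (ab¹⁷)¹ = ab¹⁷, (ab¹⁷)² = b¹⁶, (ab¹⁷)³ = ab¹⁵, (ab¹⁷)⁴ = b¹⁴, (ab¹⁷)⁵ = ab¹³, (ab¹⁷)⁶ = b¹², (ab¹⁷)⁷ = ab¹¹, (ab¹⁷)⁸ = b¹⁰, (ab¹⁷)⁹ = ab⁹, (ab¹⁷)¹⁰ = b⁸, (ab¹⁷)¹¹ = ab⁷, (ab¹⁷)¹² = b⁶, (ab¹⁷)¹³ = ab⁵, (ab¹⁷)¹⁴ = b⁴, (ab¹⁷)¹⁵ = ab³, (ab¹⁷)¹⁶ = b², (ab¹⁷)¹⁷ = ab, (ab¹⁷)¹⁸ = e.
The smallest positive k with (ab¹⁷)ᵏ = e is 18.

Answer: 18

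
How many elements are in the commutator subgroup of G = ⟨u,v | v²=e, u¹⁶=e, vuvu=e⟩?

G' = [G, G] is generated by all commutators. The generator-pair commutators are: [u, v] = u².
The subgroup they normally generate is {e, u², u⁴, u⁶, u⁸, u¹⁰, u¹², u¹⁴}, of order 8.
Check: |G/G'| = 32/8 = 4 is the order of the abelianisation.

Answer: 8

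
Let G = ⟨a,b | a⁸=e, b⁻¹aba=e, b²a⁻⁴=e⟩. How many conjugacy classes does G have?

The conjugacy classes (representative and size) are:
  [e] (size 1), [a⁷] (size 2), [a⁶] (size 2), [a³] (size 2), [a⁴] (size 1), [a²b⁻¹] (size 4), [a³b⁻¹] (size 4).
Class equation: 1 + 2 + 2 + 2 + 1 + 4 + 4 = 16 = |G|. So G has 7 conjugacy classes.

Answer: 7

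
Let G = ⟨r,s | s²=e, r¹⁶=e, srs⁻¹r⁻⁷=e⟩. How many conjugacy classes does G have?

The conjugacy classes (representative and size) are:
  [e] (size 1), [r] (size 2), [r¹⁴] (size 2), [r³] (size 2), [r⁴] (size 2), [r¹⁰] (size 2), [r⁸] (size 1), [r⁹] (size 2), [r¹¹] (size 2), [r¹⁰s] (size 8), [rs] (size 8).
Class equation: 1 + 2 + 2 + 2 + 2 + 2 + 1 + 2 + 2 + 8 + 8 = 32 = |G|. So G has 11 conjugacy classes.

Answer: 11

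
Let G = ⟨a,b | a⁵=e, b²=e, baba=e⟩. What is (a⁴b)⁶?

Compute successive powers of (a⁴b), reducing at each step:
  (a⁴b)²: (a⁴b) · a⁴ = b;   b · b = e
  (a⁴b)³: e · a⁴ = a⁴;   (a⁴) · b = a⁴b
  (a⁴b)⁴: (a⁴b) · a⁴ = b;   b · b = e
  (a⁴b)⁵: e · a⁴ = a⁴;   (a⁴) · b = a⁴b
  (a⁴b)⁶: (a⁴b) · a⁴ = b;   b · b = e

Answer: e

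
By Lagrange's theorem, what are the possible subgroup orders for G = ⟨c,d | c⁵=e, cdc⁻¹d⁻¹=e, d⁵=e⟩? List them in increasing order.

|G| = 25 = 5². By Lagrange's theorem the order of any subgroup divides 25; the divisors of 25 are 1, 5, 25.

Answer: 1, 5, 25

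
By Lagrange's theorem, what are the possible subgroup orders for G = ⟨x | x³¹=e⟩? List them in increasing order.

|G| = 31 = 31. By Lagrange's theorem the order of any subgroup divides 31; the divisors of 31 are 1, 31.

Answer: 1, 31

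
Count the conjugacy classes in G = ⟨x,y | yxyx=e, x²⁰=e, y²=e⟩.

The conjugacy classes (representative and size) are:
  [e] (size 1), [x] (size 2), [x¹⁸] (size 2), [x³] (size 2), [x⁴] (size 2), [x¹⁵] (size 2), [x¹⁴] (size 2), [x⁷] (size 2), [x¹²] (size 2), [x¹¹] (size 2), [x¹⁰] (size 1), [x¹⁸y] (size 10), [x⁵y] (size 10).
Class equation: 1 + 2 + 2 + 2 + 2 + 2 + 2 + 2 + 2 + 2 + 1 + 10 + 10 = 40 = |G|. So G has 13 conjugacy classes.

Answer: 13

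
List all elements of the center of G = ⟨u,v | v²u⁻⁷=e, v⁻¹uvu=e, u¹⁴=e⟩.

An element z ∈ Z(G) iff z commutes with every generator.
For example u⁷ is central: (u⁷)·u = u⁸ = u·(u⁷); (u⁷)·v = v⁻¹ = v·(u⁷).
Whereas u ∉ Z(G) since u·v = uv ≠ u⁶v⁻¹ = v·u.
Checking each of the 28 elements this way gives Z(G) = {e, u⁷}, of order 2.

Answer: {e, u⁷}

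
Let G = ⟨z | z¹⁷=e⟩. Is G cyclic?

|G| = 17. The element z has order 17 (its powers give 17 distinct elements), so ⟨z⟩ = G and G is cyclic.

Answer: Yes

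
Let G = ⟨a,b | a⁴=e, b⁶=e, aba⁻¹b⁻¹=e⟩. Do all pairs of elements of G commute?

Each pair of generators commutes: a·b = ab = b·a. Since the generators pairwise commute, every element of G commutes with every other, so G is abelian.

Answer: Yes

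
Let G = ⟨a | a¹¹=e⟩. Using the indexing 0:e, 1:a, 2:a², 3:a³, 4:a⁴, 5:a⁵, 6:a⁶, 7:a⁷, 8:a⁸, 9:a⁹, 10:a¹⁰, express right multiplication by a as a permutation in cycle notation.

(0 1 2 3 4 5 6 7 8 9 10)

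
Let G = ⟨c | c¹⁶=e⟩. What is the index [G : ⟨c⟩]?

First find ord(c) by computing successive powers:
  c¹ = c, c² = c², c³ = c³, c⁴ = c⁴, c⁵ = c⁵, c⁶ = c⁶, c⁷ = c⁷, c⁸ = c⁸, c⁹ = c⁹, c¹⁰ = c¹⁰, c¹¹ = c¹¹, c¹² = c¹², c¹³ = c¹³, c¹⁴ = c¹⁴, c¹⁵ = c¹⁵, c¹⁶ = e.
So |⟨c⟩| = ord(c) = 16. With |G| = 16, by Lagrange [G : ⟨c⟩] = 16/16 = 1.

Answer: 1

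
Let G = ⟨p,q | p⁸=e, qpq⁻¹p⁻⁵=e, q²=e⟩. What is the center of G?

An element z ∈ Z(G) iff z commutes with every generator.
For example p² is central: (p²)·p = p³ = p·(p²); (p²)·q = p²q = q·(p²).
Whereas p ∉ Z(G) since p·q = pq ≠ p⁵q = q·p.
Checking each of the 16 elements this way gives Z(G) = {e, p², p⁴, p⁶}, of order 4.

Answer: {e, p², p⁴, p⁶}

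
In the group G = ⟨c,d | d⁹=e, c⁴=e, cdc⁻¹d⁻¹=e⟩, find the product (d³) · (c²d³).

Compute (d³) · (c²d³) by multiplying left to right and reducing via the relations at each step:
  (d³) · c² = c²d³
  (c²d³) · d³ = c²d⁶

Answer: c²d⁶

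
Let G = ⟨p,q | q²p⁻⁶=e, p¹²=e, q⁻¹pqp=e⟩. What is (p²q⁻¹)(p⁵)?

Compute (p²q⁻¹) · (p⁵) by multiplying left to right and reducing via the relations at each step:
  (p²q⁻¹) · p⁵ = p³q

Answer: p³q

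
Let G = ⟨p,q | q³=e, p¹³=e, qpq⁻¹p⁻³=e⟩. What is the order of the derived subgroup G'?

G' = [G, G] is generated by all commutators. The generator-pair commutators are: [p, q] = p¹¹.
The subgroup they normally generate is {e, p, p², p³, p⁴, p⁵, p⁶, p⁷, p⁸, p⁹, p¹⁰, p¹¹, p¹²}, of order 13.
Check: |G/G'| = 39/13 = 3 is the order of the abelianisation.

Answer: 13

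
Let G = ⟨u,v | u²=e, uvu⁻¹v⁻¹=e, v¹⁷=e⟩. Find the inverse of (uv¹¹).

The order of (uv¹¹) is 34 (smallest k with (uv¹¹)ᵏ = e), so (uv¹¹)⁻¹ = (uv¹¹)³³ = uv⁶.
Check: (uv¹¹) · (uv⁶) → (uv¹¹) · u = v¹¹;   (v¹¹) · v⁶ = e, giving e as required.

Answer: uv⁶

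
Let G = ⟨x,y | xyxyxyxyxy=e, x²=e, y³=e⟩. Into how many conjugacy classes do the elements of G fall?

The conjugacy classes (representative and size) are:
  [e] (size 1), [xyxy²xyxy²x] (size 15), [yxyxy²x] (size 20), [xy²xy²x] (size 12), [y²xyxy²] (size 12).
Class equation: 1 + 15 + 20 + 12 + 12 = 60 = |G|. So G has 5 conjugacy classes.

Answer: 5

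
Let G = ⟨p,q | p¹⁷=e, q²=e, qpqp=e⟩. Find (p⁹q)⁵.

Compute successive powers of (p⁹q), reducing at each step:
  (p⁹q)²: (p⁹q) · p⁹ = q;   q · q = e
  (p⁹q)³: e · p⁹ = p⁹;   (p⁹) · q = p⁹q
  (p⁹q)⁴: (p⁹q) · p⁹ = q;   q · q = e
  (p⁹q)⁵: e · p⁹ = p⁹;   (p⁹) · q = p⁹q

Answer: p⁹q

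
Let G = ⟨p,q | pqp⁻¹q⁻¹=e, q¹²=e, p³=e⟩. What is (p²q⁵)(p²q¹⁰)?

Compute (p²q⁵) · (p²q¹⁰) by multiplying left to right and reducing via the relations at each step:
  (p²q⁵) · p² = pq⁵
  (pq⁵) · q¹⁰ = pq³

Answer: pq³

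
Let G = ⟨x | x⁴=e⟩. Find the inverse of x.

The order of x is 4 (smallest k with xᵏ = e), so x⁻¹ = x³ = x³.
Check: x · (x³) → x · x³ = e, giving e as required.

Answer: x³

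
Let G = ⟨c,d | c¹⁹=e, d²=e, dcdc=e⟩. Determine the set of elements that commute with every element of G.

An element z ∈ Z(G) iff z commutes with every generator.
For example e is central: e·c = c = c·e; e·d = d = d·e.
Whereas c ∉ Z(G) since c·d = cd ≠ c¹⁸d = d·c.
Checking each of the 38 elements this way gives Z(G) = {e}, of order 1.

Answer: {e}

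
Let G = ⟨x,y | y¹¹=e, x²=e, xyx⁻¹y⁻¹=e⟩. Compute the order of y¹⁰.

Compute successive powers until reaching e:
  (y¹⁰)¹ = y¹⁰, (y¹⁰)² = y⁹, (y¹⁰)³ = y⁸, (y¹⁰)⁴ = y⁷, (y¹⁰)⁵ = y⁶, (y¹⁰)⁶ = y⁵, (y¹⁰)⁷ = y⁴, (y¹⁰)⁸ = y³, (y¹⁰)⁹ = y², (y¹⁰)¹⁰ = y, (y¹⁰)¹¹ = e.
The smallest positive k with (y¹⁰)ᵏ = e is 11.

Answer: 11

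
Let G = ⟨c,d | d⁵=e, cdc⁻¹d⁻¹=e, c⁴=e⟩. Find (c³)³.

Compute successive powers of (c³), reducing at each step:
  (c³)²: (c³) · c³ = c²
  (c³)³: (c²) · c³ = c

Answer: c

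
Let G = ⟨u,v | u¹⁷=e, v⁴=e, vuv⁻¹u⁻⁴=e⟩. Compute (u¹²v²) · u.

Compute (u¹²v²) · u by multiplying left to right and reducing via the relations at each step:
  (u¹²v²) · u = u¹¹v²

Answer: u¹¹v²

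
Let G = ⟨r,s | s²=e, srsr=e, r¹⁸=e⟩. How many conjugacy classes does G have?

The conjugacy classes (representative and size) are:
  [e] (size 1), [r] (size 2), [r²] (size 2), [r³] (size 2), [r¹⁴] (size 2), [r⁵] (size 2), [r¹²] (size 2), [r⁷] (size 2), [r¹⁰] (size 2), [r⁹] (size 1), [r¹⁰s] (size 9), [rs] (size 9).
Class equation: 1 + 2 + 2 + 2 + 2 + 2 + 2 + 2 + 2 + 1 + 9 + 9 = 36 = |G|. So G has 12 conjugacy classes.

Answer: 12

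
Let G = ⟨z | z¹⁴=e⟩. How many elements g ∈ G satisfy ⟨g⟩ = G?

G is cyclic of order 14. An element generates G iff its order is 14, and a cyclic group of order 14 has exactly φ(14) = 6 such elements.

Answer: 6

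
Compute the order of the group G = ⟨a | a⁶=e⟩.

G is generated by a single element, so G is cyclic. The relator gives a⁶ = e and no smaller power is forced to be e, so the 6 powers {a, e, a², a³, a⁴, a⁵} are distinct. Hence |G| = 6.

Answer: 6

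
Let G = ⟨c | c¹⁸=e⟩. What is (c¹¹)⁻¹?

The order of (c¹¹) is 18 (smallest k with (c¹¹)ᵏ = e), so (c¹¹)⁻¹ = (c¹¹)¹⁷ = c⁷.
Check: (c¹¹) · (c⁷) → (c¹¹) · c⁷ = e, giving e as required.

Answer: c⁷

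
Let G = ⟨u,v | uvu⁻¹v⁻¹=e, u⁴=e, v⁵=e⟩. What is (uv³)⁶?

Compute successive powers of (uv³), reducing at each step:
  (uv³)²: (uv³) · u = u²v³;   (u²v³) · v³ = u²v
  (uv³)³: (u²v) · u = u³v;   (u³v) · v³ = u³v⁴
  (uv³)⁴: (u³v⁴) · u = v⁴;   (v⁴) · v³ = v²
  (uv³)⁵: (v²) · u = uv²;   (uv²) · v³ = u
  (uv³)⁶: u · u = u²;   (u²) · v³ = u²v³

Answer: u²v³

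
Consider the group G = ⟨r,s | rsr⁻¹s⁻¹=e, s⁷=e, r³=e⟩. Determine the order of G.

Enumerate words in the generators, reducing via the relations: the distinct elements are
  {e, r, s, rs, r², s², s³, s⁴, s⁵, s⁶, rs², rs³, rs⁴, rs⁵, rs⁶, r²s, r²s², r²s³, r²s⁴, r²s⁵, r²s⁶}.
No further products give new elements, so |G| = 21.

Answer: 21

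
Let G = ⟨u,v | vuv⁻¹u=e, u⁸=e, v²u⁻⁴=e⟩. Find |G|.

Enumerate words in the generators, reducing via the relations: the distinct elements are
  {e, u, v, uv, u², u³, u⁴, u⁵, u⁶, u⁷, u²v, u³v, v⁻¹, uv⁻¹, u²v⁻¹, u³v⁻¹}.
No further products give new elements, so |G| = 16.

Answer: 16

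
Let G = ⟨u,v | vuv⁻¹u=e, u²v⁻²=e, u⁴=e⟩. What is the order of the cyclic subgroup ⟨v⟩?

|⟨v⟩| equals the order of v. Compute successive powers until reaching e:
  v¹ = v, v² = u², v³ = v⁻¹, v⁴ = e.
The smallest positive k with vᵏ = e is 4, so |⟨v⟩| = 4.

Answer: 4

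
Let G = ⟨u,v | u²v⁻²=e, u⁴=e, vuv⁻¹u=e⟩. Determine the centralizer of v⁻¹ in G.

⟨v⁻¹⟩ ⊆ C_G(v⁻¹) since powers of v⁻¹ commute with v⁻¹; so |C_G(v⁻¹)| ≥ |⟨v⁻¹⟩| = 4.
By orbit–stabilizer, |C_G(v⁻¹)| = |G| / |conj. class of v⁻¹| = 8 / 2 = 4.
The 4 elements commuting with v⁻¹ are {e, u², v, v⁻¹}.

Answer: {e, u², v, v⁻¹}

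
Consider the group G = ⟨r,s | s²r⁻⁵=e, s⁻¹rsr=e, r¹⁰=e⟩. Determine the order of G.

Enumerate words in the generators, reducing via the relations: the distinct elements are
  {e, r, s, rs, r², r³, r⁴, r⁵, r⁶, r⁷, r⁸, r⁹, r²s, r³s, r⁴s, s⁻¹, rs⁻¹, r²s⁻¹, r³s⁻¹, r⁴s⁻¹}.
No further products give new elements, so |G| = 20.

Answer: 20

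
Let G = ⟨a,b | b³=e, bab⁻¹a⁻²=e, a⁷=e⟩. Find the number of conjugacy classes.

The conjugacy classes (representative and size) are:
  [e] (size 1), [a²] (size 3), [a⁵] (size 3), [b] (size 7), [b²] (size 7).
Class equation: 1 + 3 + 3 + 7 + 7 = 21 = |G|. So G has 5 conjugacy classes.

Answer: 5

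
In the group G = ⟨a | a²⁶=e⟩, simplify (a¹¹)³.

Compute successive powers of (a¹¹), reducing at each step:
  (a¹¹)²: (a¹¹) · a¹¹ = a²²
  (a¹¹)³: (a²²) · a¹¹ = a⁷

Answer: a⁷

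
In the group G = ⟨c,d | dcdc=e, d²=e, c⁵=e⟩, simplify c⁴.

Compute successive powers of c, reducing at each step:
  c²: c · c = c²
  c³: (c²) · c = c³
  c⁴: (c³) · c = c⁴

Answer: c⁴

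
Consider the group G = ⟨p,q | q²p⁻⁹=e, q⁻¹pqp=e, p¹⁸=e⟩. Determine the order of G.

Enumerate words in the generators, reducing via the relations: the distinct elements are
  {e, p, q, pq, p², p³, p⁴, p⁵, p⁶, p⁷, p⁸, p⁹, p²q, p³q, p¹², p¹³, p¹¹, p¹⁰, p¹⁴, p¹⁵, p¹⁶, p¹⁷, p⁴q, p⁵q, p⁶q, p⁷q, p⁸q, q⁻¹, pq⁻¹, p²q⁻¹, p³q⁻¹, p⁴q⁻¹, p⁵q⁻¹, p⁶q⁻¹, p⁷q⁻¹, p⁸q⁻¹}.
No further products give new elements, so |G| = 36.

Answer: 36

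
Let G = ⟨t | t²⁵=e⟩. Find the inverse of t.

The order of t is 25 (smallest k with tᵏ = e), so t⁻¹ = t²⁴ = t²⁴.
Check: t · (t²⁴) → t · t²⁴ = e, giving e as required.

Answer: t²⁴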